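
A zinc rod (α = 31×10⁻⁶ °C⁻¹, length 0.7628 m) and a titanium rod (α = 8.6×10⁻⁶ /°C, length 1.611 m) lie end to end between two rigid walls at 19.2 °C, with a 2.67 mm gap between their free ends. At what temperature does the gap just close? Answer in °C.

T = 90.4 °C

Gap closes when ΔL₁ + ΔL₂ = 2.67 mm = 2.67×10⁻³ m
(α₁L₁ + α₂L₂)ΔT = g
α₁L₁ + α₂L₂ = 31×10⁻⁶×0.7628 + 8.6×10⁻⁶×1.611 = 3.75014×10⁻⁵ m/K
ΔT = 2.67×10⁻³ / 3.75014×10⁻⁵ = 71.197 K
T = 19.2 + 71.197 = 90.397 °C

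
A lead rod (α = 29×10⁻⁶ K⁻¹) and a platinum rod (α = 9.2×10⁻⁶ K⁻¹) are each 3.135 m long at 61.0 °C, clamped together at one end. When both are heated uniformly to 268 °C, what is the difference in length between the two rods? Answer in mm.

ΔT = 207.0 K
lead: ΔL = 29×10⁻⁶ × 3.135 m × 207.0 = 1.8819×10⁻² m = 18.819 mm
platinum: ΔL = 9.2×10⁻⁶ × 3.135 m × 207.0 = 5.9703×10⁻³ m = 5.9703 mm
difference = 18.819 − 5.9703 = 12.8487 mm

12.8 mm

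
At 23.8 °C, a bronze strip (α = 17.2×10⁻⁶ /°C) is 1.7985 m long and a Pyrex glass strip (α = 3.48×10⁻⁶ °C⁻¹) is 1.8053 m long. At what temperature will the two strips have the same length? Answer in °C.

T = 299.6 °C

Equal length when α₁L₁ΔT − α₂L₂ΔT = L₂ − L₁ = 6.80×10⁻³ m
α₁L₁ = 3.09342×10⁻⁵, α₂L₂ = 6.282444×10⁻⁶ → Δ(αL) = 2.4651756×10⁻⁵ m/K
ΔT = 6.80×10⁻³ / 2.4651756×10⁻⁵ = 275.842 K, so T = 23.8 + 275.842 = 299.642 °C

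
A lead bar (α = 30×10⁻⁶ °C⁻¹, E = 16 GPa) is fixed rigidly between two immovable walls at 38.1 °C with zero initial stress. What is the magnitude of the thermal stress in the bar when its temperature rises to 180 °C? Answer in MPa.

Fully constrained: the free strain ε = αΔT is blocked, so σ = Eε = EαΔT.
|ΔT| = 141.9 K
σ = 16.0×10⁹ × 30×10⁻⁶ × 141.9 = 6.81×10⁷ Pa

σ = 68.1 MPa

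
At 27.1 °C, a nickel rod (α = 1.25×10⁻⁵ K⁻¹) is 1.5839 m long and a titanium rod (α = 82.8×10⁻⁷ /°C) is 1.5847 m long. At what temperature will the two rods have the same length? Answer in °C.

Equal length when α₁L₁ΔT − α₂L₂ΔT = L₂ − L₁ = 8.00×10⁻⁴ m
α₁L₁ = 1.979875×10⁻⁵, α₂L₂ = 1.3121316×10⁻⁵ → Δ(αL) = 6.677434×10⁻⁶ m/K
ΔT = 8.00×10⁻⁴ / 6.677434×10⁻⁶ = 119.807 K, so T = 27.1 + 119.807 = 146.907 °C

T = 146.9 °C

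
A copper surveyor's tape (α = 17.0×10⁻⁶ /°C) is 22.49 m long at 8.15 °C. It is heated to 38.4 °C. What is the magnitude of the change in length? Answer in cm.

|ΔT| = |38.4 − 8.15| = 30.25 K
ΔL = αL₀ΔT = (17.0×10⁻⁶)(22.49)(30.25) = 1.16×10⁻² m

ΔL = 1.16 cm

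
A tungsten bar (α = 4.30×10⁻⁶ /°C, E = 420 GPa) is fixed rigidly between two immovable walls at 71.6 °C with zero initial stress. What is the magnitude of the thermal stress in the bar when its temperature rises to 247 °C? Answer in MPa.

Fully constrained: the free strain ε = αΔT is blocked, so σ = Eε = EαΔT.
|ΔT| = 175.4 K
σ = 420×10⁹ × 4.30×10⁻⁶ × 175.4 = 3.17×10⁸ Pa

σ = 317 MPa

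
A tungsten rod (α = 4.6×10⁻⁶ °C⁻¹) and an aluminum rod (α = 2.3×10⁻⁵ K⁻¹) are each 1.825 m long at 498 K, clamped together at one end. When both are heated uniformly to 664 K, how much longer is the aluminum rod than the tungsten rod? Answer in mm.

ΔT = 166 K
tungsten: ΔL = 4.6×10⁻⁶ × 1.825 m × 166 = 1.3936×10⁻³ m = 1.3936 mm
aluminum: ΔL = 2.3×10⁻⁵ × 1.825 m × 166 = 6.9678×10⁻³ m = 6.9678 mm
difference = 6.9678 − 1.3936 = 5.5742 mm

5.57 mm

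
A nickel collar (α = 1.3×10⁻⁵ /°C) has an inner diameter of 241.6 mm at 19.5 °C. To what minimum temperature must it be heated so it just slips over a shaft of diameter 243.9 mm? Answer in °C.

Required Δd = 243.9 − 241.6 = 2.3 mm
Δd = αd₀ΔT ⇒ ΔT = Δd/(αd₀) = 2.3 / (1.3×10⁻⁵ × 241.6) = 732.30 K
T_min = 19.5 + 732.30 = 751.80 °C

T = 752 °C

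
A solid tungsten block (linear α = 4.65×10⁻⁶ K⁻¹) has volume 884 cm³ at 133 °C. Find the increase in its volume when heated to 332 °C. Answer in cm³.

Isotropic solid: β ≈ 3α = 1.4×10⁻⁵ /K; ΔT = 199 K
ΔV = 3αV₀ΔT = 3(4.65×10⁻⁶)(884)(199) = 2.45 cm³

ΔV = 2.45 cm³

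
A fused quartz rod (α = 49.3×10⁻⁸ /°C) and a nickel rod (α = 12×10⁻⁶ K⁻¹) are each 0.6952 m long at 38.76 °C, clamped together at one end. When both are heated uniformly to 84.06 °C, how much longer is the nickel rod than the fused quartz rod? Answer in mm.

0.362 mm

ΔT = 45.30 K
fused quartz: ΔL = 49.3×10⁻⁸ × 0.6952 m × 45.30 = 1.5526×10⁻⁵ m = 0.015526 mm
nickel: ΔL = 12×10⁻⁶ × 0.6952 m × 45.30 = 3.7791×10⁻⁴ m = 0.37791 mm
difference = 0.37791 − 0.015526 = 0.362384 mm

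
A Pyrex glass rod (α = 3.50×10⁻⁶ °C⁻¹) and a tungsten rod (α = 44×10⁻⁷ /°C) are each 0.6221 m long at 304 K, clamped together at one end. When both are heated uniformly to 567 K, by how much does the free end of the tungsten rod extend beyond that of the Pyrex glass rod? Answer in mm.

0.147 mm

ΔT = 263 K
Pyrex glass: ΔL = 3.50×10⁻⁶ × 0.6221 m × 263 = 5.7264×10⁻⁴ m = 0.57264 mm
tungsten: ΔL = 44×10⁻⁷ × 0.6221 m × 263 = 7.1989×10⁻⁴ m = 0.71989 mm
difference = 0.71989 − 0.57264 = 0.14725 mm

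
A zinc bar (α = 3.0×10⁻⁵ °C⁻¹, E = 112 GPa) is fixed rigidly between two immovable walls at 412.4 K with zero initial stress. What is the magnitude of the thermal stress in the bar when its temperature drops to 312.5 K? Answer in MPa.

σ = 336 MPa

Fully constrained: the free strain ε = αΔT is blocked, so σ = Eε = EαΔT.
|ΔT| = 99.9 K
σ = 112×10⁹ × 3.0×10⁻⁵ × 99.9 = 3.36×10⁸ Pa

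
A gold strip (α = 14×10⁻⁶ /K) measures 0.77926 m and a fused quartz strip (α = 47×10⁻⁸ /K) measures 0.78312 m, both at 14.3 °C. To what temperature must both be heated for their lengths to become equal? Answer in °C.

L₁(1 + α₁ΔT) = L₂(1 + α₂ΔT) ⇒ ΔT = (L₂ − L₁)/(α₁L₁ − α₂L₂)
L₂ − L₁ = 0.78312 − 0.77926 = 3.86×10⁻³ m
α₁L₁ − α₂L₂ = 14×10⁻⁶×0.77926 − 47×10⁻⁸×0.78312 = 1.05415736×10⁻⁵ m/K
ΔT = 3.86×10⁻³ / 1.05415736×10⁻⁵ = 366.169 K
T = 14.3 + 366.169 = 380.469 °C

T = 380.5 °C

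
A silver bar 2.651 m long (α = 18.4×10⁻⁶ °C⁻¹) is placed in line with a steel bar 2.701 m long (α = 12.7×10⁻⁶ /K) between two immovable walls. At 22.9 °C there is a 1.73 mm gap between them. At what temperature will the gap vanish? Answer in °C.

T = 43.7 °C

Gap closes when ΔL₁ + ΔL₂ = 1.73 mm = 1.73×10⁻³ m
(α₁L₁ + α₂L₂)ΔT = g
α₁L₁ + α₂L₂ = 18.4×10⁻⁶×2.651 + 12.7×10⁻⁶×2.701 = 8.30811×10⁻⁵ m/K
ΔT = 1.73×10⁻³ / 8.30811×10⁻⁵ = 20.823 K
T = 22.9 + 20.823 = 43.723 °C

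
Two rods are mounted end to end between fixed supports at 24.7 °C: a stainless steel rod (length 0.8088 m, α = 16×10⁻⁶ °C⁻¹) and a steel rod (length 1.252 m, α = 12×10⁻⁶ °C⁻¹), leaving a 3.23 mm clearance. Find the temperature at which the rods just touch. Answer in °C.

T = 140 °C

α₁L₁ = 1.29408×10⁻⁵ m/K, α₂L₂ = 1.5024×10⁻⁵ m/K → total 2.79648×10⁻⁵ m/K
ΔT = g/(α₁L₁+α₂L₂) = 3.23×10⁻³ / 2.79648×10⁻⁵ = 115.50 K
T = 24.7 + 115.50 = 140.20 °C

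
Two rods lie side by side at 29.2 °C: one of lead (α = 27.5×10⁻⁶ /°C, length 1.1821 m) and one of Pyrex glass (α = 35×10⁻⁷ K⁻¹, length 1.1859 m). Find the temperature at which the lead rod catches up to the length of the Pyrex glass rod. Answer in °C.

L₁(1 + α₁ΔT) = L₂(1 + α₂ΔT) ⇒ ΔT = (L₂ − L₁)/(α₁L₁ − α₂L₂)
L₂ − L₁ = 1.1859 − 1.1821 = 3.80×10⁻³ m
α₁L₁ − α₂L₂ = 27.5×10⁻⁶×1.1821 − 35×10⁻⁷×1.1859 = 2.83571×10⁻⁵ m/K
ΔT = 3.80×10⁻³ / 2.83571×10⁻⁵ = 134.005 K
T = 29.2 + 134.005 = 163.205 °C

T = 163.2 °C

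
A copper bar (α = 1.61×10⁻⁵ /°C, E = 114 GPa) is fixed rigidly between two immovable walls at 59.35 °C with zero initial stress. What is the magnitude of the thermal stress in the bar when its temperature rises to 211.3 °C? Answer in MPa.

Fully constrained: the free strain ε = αΔT is blocked, so σ = Eε = EαΔT.
|ΔT| = 151.95 K
σ = 114×10⁹ × 1.61×10⁻⁵ × 151.95 = 2.79×10⁸ Pa

σ = 279 MPa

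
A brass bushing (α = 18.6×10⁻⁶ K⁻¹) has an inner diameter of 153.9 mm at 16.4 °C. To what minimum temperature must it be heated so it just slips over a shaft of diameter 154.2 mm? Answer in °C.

Required Δd = 154.2 − 153.9 = 0.3 mm
Δd = αd₀ΔT ⇒ ΔT = Δd/(αd₀) = 0.3 / (18.6×10⁻⁶ × 153.9) = 104.80 K
T_min = 16.4 + 104.80 = 121.20 °C

T = 121 °C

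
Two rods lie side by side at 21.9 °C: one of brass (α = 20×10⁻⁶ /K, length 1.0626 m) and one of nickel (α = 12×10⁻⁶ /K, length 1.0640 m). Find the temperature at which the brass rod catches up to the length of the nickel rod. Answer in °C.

Equal length when α₁L₁ΔT − α₂L₂ΔT = L₂ − L₁ = 1.40×10⁻³ m
α₁L₁ = 2.1252×10⁻⁵, α₂L₂ = 1.2768×10⁻⁵ → Δ(αL) = 8.484×10⁻⁶ m/K
ΔT = 1.40×10⁻³ / 8.484×10⁻⁶ = 165.017 K, so T = 21.9 + 165.017 = 186.917 °C

T = 186.9 °C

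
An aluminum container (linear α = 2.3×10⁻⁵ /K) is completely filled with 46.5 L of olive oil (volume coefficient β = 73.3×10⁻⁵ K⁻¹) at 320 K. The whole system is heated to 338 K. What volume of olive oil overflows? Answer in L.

0.556 L

The container also expands: β_container ≈ 3α = 6.9×10⁻⁵ /K
Net overflow = V₀(β_liq − 3α_cont)ΔT
β − 3α = 7.33×10⁻⁴ − 6.9×10⁻⁵ = 6.64×10⁻⁴ /K; ΔT = 18 K
ΔV = 46.5 × 6.64×10⁻⁴ × 18 = 0.556 L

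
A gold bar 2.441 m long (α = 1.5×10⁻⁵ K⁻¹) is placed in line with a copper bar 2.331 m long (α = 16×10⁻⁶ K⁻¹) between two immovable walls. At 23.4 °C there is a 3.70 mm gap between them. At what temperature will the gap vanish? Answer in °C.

α₁L₁ = 3.6615×10⁻⁵ m/K, α₂L₂ = 3.7296×10⁻⁵ m/K → total 7.3911×10⁻⁵ m/K
ΔT = g/(α₁L₁+α₂L₂) = 3.70×10⁻³ / 7.3911×10⁻⁵ = 50.060 K
T = 23.4 + 50.060 = 73.460 °C

T = 73.5 °C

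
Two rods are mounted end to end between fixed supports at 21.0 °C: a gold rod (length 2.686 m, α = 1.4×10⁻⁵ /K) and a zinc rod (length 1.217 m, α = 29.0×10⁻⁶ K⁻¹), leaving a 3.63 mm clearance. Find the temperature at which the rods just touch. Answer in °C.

T = 70.8 °C

α₁L₁ = 3.7604×10⁻⁵ m/K, α₂L₂ = 3.5293×10⁻⁵ m/K → total 7.2897×10⁻⁵ m/K
ΔT = g/(α₁L₁+α₂L₂) = 3.63×10⁻³ / 7.2897×10⁻⁵ = 49.796 K
T = 21.0 + 49.796 = 70.796 °C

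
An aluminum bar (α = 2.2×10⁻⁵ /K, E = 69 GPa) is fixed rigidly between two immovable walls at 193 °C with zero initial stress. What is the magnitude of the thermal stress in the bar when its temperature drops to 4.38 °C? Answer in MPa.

σ = 286 MPa

Fully constrained: the free strain ε = αΔT is blocked, so σ = Eε = EαΔT.
|ΔT| = 188.62 K
σ = 69.0×10⁹ × 2.2×10⁻⁵ × 188.62 = 2.86×10⁸ Pa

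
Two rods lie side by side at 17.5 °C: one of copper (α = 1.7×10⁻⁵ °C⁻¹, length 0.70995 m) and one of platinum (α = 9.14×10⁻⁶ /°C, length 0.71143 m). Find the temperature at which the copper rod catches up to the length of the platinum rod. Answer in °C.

L₁(1 + α₁ΔT) = L₂(1 + α₂ΔT) ⇒ ΔT = (L₂ − L₁)/(α₁L₁ − α₂L₂)
L₂ − L₁ = 0.71143 − 0.70995 = 1.48×10⁻³ m
α₁L₁ − α₂L₂ = 1.7×10⁻⁵×0.70995 − 9.14×10⁻⁶×0.71143 = 5.5666798×10⁻⁶ m/K
ΔT = 1.48×10⁻³ / 5.5666798×10⁻⁶ = 265.868 K
T = 17.5 + 265.868 = 283.368 °C

T = 283.4 °C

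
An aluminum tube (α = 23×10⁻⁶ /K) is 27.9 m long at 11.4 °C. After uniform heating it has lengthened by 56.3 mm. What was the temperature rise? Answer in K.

ΔL = αL₀ΔT ⇒ ΔT = ΔL / (αL₀)
ΔT = 56.3×10⁻³ m / (23×10⁻⁶ × 27.9 m) = 87.736 K

ΔT = 87.7 K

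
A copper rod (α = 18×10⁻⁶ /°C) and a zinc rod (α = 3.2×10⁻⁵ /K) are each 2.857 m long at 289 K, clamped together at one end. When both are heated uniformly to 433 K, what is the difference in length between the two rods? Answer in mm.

5.76 mm

ΔT = 144 K
copper: ΔL = 18×10⁻⁶ × 2.857 m × 144 = 7.4053×10⁻³ m = 7.4053 mm
zinc: ΔL = 3.2×10⁻⁵ × 2.857 m × 144 = 1.3165×10⁻² m = 13.165 mm
difference = 13.165 − 7.4053 = 5.7597 mm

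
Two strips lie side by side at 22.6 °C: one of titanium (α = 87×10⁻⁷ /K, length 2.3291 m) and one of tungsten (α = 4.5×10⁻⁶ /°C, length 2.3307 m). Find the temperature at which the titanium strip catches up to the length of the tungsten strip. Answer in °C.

T = 186.3 °C

Equal length when α₁L₁ΔT − α₂L₂ΔT = L₂ − L₁ = 1.60×10⁻³ m
α₁L₁ = 2.026317×10⁻⁵, α₂L₂ = 1.048815×10⁻⁵ → Δ(αL) = 9.77502×10⁻⁶ m/K
ΔT = 1.60×10⁻³ / 9.77502×10⁻⁶ = 163.683 K, so T = 22.6 + 163.683 = 186.283 °C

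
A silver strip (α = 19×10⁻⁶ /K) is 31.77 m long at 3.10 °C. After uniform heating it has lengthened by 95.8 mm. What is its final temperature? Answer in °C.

T = 162 °C

ΔL = αL₀ΔT ⇒ ΔT = ΔL / (αL₀)
ΔT = 95.8×10⁻³ m / (19×10⁻⁶ × 31.77 m) = 158.71 K
T = 3.10 + 158.71 = 161.81 °C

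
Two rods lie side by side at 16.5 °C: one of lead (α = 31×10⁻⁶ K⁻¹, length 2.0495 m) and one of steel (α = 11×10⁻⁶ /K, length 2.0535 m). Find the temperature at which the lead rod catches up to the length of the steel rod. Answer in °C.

L₁(1 + α₁ΔT) = L₂(1 + α₂ΔT) ⇒ ΔT = (L₂ − L₁)/(α₁L₁ − α₂L₂)
L₂ − L₁ = 2.0535 − 2.0495 = 4.00×10⁻³ m
α₁L₁ − α₂L₂ = 31×10⁻⁶×2.0495 − 11×10⁻⁶×2.0535 = 4.0946×10⁻⁵ m/K
ΔT = 4.00×10⁻³ / 4.0946×10⁻⁵ = 97.690 K
T = 16.5 + 97.690 = 114.190 °C

T = 114.2 °C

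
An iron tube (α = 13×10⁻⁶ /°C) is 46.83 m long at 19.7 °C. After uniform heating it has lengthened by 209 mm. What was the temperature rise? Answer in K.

ΔL = αL₀ΔT ⇒ ΔT = ΔL / (αL₀)
ΔT = 209×10⁻³ m / (13×10⁻⁶ × 46.83 m) = 343.30 K

ΔT = 343 K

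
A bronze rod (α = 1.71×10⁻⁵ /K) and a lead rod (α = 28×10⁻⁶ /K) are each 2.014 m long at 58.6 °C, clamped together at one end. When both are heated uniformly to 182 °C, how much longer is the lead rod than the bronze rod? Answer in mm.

2.71 mm

ΔT = 123.4 K
bronze: ΔL = 1.71×10⁻⁵ × 2.014 m × 123.4 = 4.2498×10⁻³ m = 4.2498 mm
lead: ΔL = 28×10⁻⁶ × 2.014 m × 123.4 = 6.9588×10⁻³ m = 6.9588 mm
difference = 6.9588 − 4.2498 = 2.7090 mm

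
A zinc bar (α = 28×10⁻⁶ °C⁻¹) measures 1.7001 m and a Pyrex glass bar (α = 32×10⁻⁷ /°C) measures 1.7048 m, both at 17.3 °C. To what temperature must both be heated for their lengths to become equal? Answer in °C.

L₁(1 + α₁ΔT) = L₂(1 + α₂ΔT) ⇒ ΔT = (L₂ − L₁)/(α₁L₁ − α₂L₂)
L₂ − L₁ = 1.7048 − 1.7001 = 4.70×10⁻³ m
α₁L₁ − α₂L₂ = 28×10⁻⁶×1.7001 − 32×10⁻⁷×1.7048 = 4.214744×10⁻⁵ m/K
ΔT = 4.70×10⁻³ / 4.214744×10⁻⁵ = 111.513 K
T = 17.3 + 111.513 = 128.813 °C

T = 128.8 °C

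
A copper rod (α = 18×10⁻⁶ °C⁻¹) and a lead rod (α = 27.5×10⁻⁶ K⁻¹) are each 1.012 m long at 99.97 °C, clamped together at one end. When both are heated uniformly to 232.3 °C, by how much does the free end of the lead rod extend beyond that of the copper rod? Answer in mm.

ΔT = 132.33 K
copper: ΔL = 18×10⁻⁶ × 1.012 m × 132.33 = 2.4105×10⁻³ m = 2.4105 mm
lead: ΔL = 27.5×10⁻⁶ × 1.012 m × 132.33 = 3.6827×10⁻³ m = 3.6827 mm
difference = 3.6827 − 2.4105 = 1.2722 mm

1.27 mm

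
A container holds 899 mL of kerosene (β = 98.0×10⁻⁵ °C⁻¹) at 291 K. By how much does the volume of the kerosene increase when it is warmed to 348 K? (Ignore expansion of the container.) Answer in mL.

ΔV = 50.2 mL

|ΔT| = |348 − 291| = 57 K
ΔV = βV₀ΔT = (98.0×10⁻⁵)(899)(57) = 50.2 mL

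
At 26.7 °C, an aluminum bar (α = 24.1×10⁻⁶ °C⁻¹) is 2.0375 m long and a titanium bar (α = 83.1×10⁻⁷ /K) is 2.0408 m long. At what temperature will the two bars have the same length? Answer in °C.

L₁(1 + α₁ΔT) = L₂(1 + α₂ΔT) ⇒ ΔT = (L₂ − L₁)/(α₁L₁ − α₂L₂)
L₂ − L₁ = 2.0408 − 2.0375 = 3.30×10⁻³ m
α₁L₁ − α₂L₂ = 24.1×10⁻⁶×2.0375 − 83.1×10⁻⁷×2.0408 = 3.2144702×10⁻⁵ m/K
ΔT = 3.30×10⁻³ / 3.2144702×10⁻⁵ = 102.661 K
T = 26.7 + 102.661 = 129.361 °C

T = 129.4 °C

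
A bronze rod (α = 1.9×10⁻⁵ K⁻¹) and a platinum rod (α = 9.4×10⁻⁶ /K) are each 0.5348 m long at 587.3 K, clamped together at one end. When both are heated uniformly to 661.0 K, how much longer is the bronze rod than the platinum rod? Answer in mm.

ΔT = 73.7 K
bronze: ΔL = 1.9×10⁻⁵ × 0.5348 m × 73.7 = 7.4888×10⁻⁴ m = 0.74888 mm
platinum: ΔL = 9.4×10⁻⁶ × 0.5348 m × 73.7 = 3.7050×10⁻⁴ m = 0.37050 mm
difference = 0.74888 − 0.37050 = 0.37838 mm

0.378 mm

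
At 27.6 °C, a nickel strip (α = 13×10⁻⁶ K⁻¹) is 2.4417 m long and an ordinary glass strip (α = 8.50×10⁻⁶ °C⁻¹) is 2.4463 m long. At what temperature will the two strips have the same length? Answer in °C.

L₁(1 + α₁ΔT) = L₂(1 + α₂ΔT) ⇒ ΔT = (L₂ − L₁)/(α₁L₁ − α₂L₂)
L₂ − L₁ = 2.4463 − 2.4417 = 4.60×10⁻³ m
α₁L₁ − α₂L₂ = 13×10⁻⁶×2.4417 − 8.50×10⁻⁶×2.4463 = 1.094855×10⁻⁵ m/K
ΔT = 4.60×10⁻³ / 1.094855×10⁻⁵ = 420.147 K
T = 27.6 + 420.147 = 447.747 °C

T = 447.7 °C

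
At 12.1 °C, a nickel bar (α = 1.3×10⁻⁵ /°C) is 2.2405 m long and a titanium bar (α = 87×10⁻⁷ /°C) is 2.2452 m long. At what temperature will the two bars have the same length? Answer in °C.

T = 502.0 °C

Equal length when α₁L₁ΔT − α₂L₂ΔT = L₂ − L₁ = 4.70×10⁻³ m
α₁L₁ = 2.91265×10⁻⁵, α₂L₂ = 1.953324×10⁻⁵ → Δ(αL) = 9.59326×10⁻⁶ m/K
ΔT = 4.70×10⁻³ / 9.59326×10⁻⁶ = 489.927 K, so T = 12.1 + 489.927 = 502.027 °C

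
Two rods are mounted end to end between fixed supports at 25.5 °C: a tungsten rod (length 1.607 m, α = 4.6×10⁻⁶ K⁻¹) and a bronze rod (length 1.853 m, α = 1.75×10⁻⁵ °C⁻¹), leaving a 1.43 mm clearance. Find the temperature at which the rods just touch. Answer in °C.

α₁L₁ = 7.3922×10⁻⁶ m/K, α₂L₂ = 3.24275×10⁻⁵ m/K → total 3.98197×10⁻⁵ m/K
ΔT = g/(α₁L₁+α₂L₂) = 1.43×10⁻³ / 3.98197×10⁻⁵ = 35.912 K
T = 25.5 + 35.912 = 61.412 °C

T = 61.4 °C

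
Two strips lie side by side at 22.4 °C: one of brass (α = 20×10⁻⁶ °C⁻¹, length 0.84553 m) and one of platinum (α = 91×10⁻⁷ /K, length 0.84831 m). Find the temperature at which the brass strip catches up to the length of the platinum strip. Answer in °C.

L₁(1 + α₁ΔT) = L₂(1 + α₂ΔT) ⇒ ΔT = (L₂ − L₁)/(α₁L₁ − α₂L₂)
L₂ − L₁ = 0.84831 − 0.84553 = 2.78×10⁻³ m
α₁L₁ − α₂L₂ = 20×10⁻⁶×0.84553 − 91×10⁻⁷×0.84831 = 9.190979×10⁻⁶ m/K
ΔT = 2.78×10⁻³ / 9.190979×10⁻⁶ = 302.470 K
T = 22.4 + 302.470 = 324.870 °C

T = 324.9 °C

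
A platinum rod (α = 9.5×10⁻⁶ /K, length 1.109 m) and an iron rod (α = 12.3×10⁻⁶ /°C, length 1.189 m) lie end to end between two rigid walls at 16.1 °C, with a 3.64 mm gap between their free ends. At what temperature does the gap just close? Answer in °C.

T = 161 °C

Gap closes when ΔL₁ + ΔL₂ = 3.64 mm = 3.64×10⁻³ m
(α₁L₁ + α₂L₂)ΔT = g
α₁L₁ + α₂L₂ = 9.5×10⁻⁶×1.109 + 12.3×10⁻⁶×1.189 = 2.51602×10⁻⁵ m/K
ΔT = 3.64×10⁻³ / 2.51602×10⁻⁵ = 144.67 K
T = 16.1 + 144.67 = 160.77 °C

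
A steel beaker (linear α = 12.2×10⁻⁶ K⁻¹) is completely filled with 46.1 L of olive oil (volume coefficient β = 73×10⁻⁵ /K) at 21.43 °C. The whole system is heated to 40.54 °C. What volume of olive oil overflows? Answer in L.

0.611 L

The beaker also expands: β_container ≈ 3α = 3.66×10⁻⁵ /K
Net overflow = V₀(β_liq − 3α_cont)ΔT
β − 3α = 7.30×10⁻⁴ − 3.66×10⁻⁵ = 6.934×10⁻⁴ /K; ΔT = 19.11 K
ΔV = 46.1 × 6.934×10⁻⁴ × 19.11 = 0.611 L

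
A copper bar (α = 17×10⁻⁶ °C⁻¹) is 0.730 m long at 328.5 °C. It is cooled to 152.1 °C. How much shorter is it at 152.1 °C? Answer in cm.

ΔL = 0.219 cm

|ΔT| = |152.1 − 328.5| = 176.4 K
ΔL = αL₀ΔT = (17×10⁻⁶)(0.730)(176.4) = 2.19×10⁻³ m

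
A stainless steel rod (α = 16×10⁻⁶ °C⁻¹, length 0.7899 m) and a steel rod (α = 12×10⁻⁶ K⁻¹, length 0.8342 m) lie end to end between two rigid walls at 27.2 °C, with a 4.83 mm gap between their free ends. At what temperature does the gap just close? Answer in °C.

T = 240 °C

α₁L₁ = 1.26384×10⁻⁵ m/K, α₂L₂ = 1.00104×10⁻⁵ m/K → total 2.26488×10⁻⁵ m/K
ΔT = g/(α₁L₁+α₂L₂) = 4.83×10⁻³ / 2.26488×10⁻⁵ = 213.26 K
T = 27.2 + 213.26 = 240.46 °C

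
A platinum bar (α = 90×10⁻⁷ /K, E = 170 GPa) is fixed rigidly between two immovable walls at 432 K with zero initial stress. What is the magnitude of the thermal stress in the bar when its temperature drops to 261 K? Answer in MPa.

Fully constrained: the free strain ε = αΔT is blocked, so σ = Eε = EαΔT.
|ΔT| = 171 K
σ = 170×10⁹ × 90×10⁻⁷ × 171 = 2.62×10⁸ Pa

σ = 262 MPa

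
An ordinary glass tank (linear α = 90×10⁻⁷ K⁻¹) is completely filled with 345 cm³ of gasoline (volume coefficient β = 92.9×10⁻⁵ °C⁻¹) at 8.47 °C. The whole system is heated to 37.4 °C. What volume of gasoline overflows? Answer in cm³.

9.00 cm³

The tank also expands: β_container ≈ 3α = 2.7×10⁻⁵ /K
Net overflow = V₀(β_liq − 3α_cont)ΔT
β − 3α = 9.29×10⁻⁴ − 2.7×10⁻⁵ = 9.02×10⁻⁴ /K; ΔT = 28.93 K
ΔV = 345 × 9.02×10⁻⁴ × 28.93 = 9.00 cm³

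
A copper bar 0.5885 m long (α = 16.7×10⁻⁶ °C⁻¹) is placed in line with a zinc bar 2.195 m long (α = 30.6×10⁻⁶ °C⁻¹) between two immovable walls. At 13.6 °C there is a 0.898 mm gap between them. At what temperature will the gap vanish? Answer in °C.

α₁L₁ = 9.82795×10⁻⁶ m/K, α₂L₂ = 6.7167×10⁻⁵ m/K → total 7.699495×10⁻⁵ m/K
ΔT = g/(α₁L₁+α₂L₂) = 8.98×10⁻⁴ / 7.699495×10⁻⁵ = 11.663 K
T = 13.6 + 11.663 = 25.263 °C

T = 25.3 °C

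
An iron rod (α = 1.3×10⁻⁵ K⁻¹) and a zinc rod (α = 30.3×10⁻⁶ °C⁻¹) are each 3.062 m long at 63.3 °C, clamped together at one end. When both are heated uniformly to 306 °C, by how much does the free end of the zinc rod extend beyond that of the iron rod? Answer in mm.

12.9 mm

ΔT = 242.7 K
iron: ΔL = 1.3×10⁻⁵ × 3.062 m × 242.7 = 9.6609×10⁻³ m = 9.6609 mm
zinc: ΔL = 30.3×10⁻⁶ × 3.062 m × 242.7 = 2.2517×10⁻² m = 22.517 mm
difference = 22.517 − 9.6609 = 12.8561 mm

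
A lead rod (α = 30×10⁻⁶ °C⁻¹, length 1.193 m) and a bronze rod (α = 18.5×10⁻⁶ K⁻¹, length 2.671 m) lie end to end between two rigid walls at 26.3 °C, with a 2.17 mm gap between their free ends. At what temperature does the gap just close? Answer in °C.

T = 51.8 °C

α₁L₁ = 3.579×10⁻⁵ m/K, α₂L₂ = 4.94135×10⁻⁵ m/K → total 8.52035×10⁻⁵ m/K
ΔT = g/(α₁L₁+α₂L₂) = 2.17×10⁻³ / 8.52035×10⁻⁵ = 25.468 K
T = 26.3 + 25.468 = 51.768 °C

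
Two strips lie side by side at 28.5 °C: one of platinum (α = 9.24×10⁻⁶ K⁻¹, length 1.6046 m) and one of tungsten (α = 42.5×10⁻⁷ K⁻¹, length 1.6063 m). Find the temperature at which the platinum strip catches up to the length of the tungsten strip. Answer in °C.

T = 241.0 °C

Equal length when α₁L₁ΔT − α₂L₂ΔT = L₂ − L₁ = 1.70×10⁻³ m
α₁L₁ = 1.4826504×10⁻⁵, α₂L₂ = 6.826775×10⁻⁶ → Δ(αL) = 7.999729×10⁻⁶ m/K
ΔT = 1.70×10⁻³ / 7.999729×10⁻⁶ = 212.507 K, so T = 28.5 + 212.507 = 241.007 °C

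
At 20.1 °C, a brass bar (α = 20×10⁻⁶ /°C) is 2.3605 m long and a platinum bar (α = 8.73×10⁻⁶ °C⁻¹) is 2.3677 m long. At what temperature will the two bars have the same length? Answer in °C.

T = 291.4 °C

Equal length when α₁L₁ΔT − α₂L₂ΔT = L₂ − L₁ = 7.20×10⁻³ m
α₁L₁ = 4.721×10⁻⁵, α₂L₂ = 2.0670021×10⁻⁵ → Δ(αL) = 2.6539979×10⁻⁵ m/K
ΔT = 7.20×10⁻³ / 2.6539979×10⁻⁵ = 271.289 K, so T = 20.1 + 271.289 = 291.389 °C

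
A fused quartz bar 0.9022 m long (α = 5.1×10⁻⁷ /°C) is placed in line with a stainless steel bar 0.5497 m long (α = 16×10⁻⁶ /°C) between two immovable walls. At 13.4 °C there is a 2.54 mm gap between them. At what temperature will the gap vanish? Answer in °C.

T = 288 °C

α₁L₁ = 4.60122×10⁻⁷ m/K, α₂L₂ = 8.7952×10⁻⁶ m/K → total 9.255322×10⁻⁶ m/K
ΔT = g/(α₁L₁+α₂L₂) = 2.54×10⁻³ / 9.255322×10⁻⁶ = 274.44 K
T = 13.4 + 274.44 = 287.84 °C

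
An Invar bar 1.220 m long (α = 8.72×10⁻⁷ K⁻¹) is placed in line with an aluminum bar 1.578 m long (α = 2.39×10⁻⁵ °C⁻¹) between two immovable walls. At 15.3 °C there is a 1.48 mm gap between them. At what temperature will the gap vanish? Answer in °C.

Gap closes when ΔL₁ + ΔL₂ = 1.48 mm = 1.48×10⁻³ m
(α₁L₁ + α₂L₂)ΔT = g
α₁L₁ + α₂L₂ = 8.72×10⁻⁷×1.220 + 2.39×10⁻⁵×1.578 = 3.877804×10⁻⁵ m/K
ΔT = 1.48×10⁻³ / 3.877804×10⁻⁵ = 38.166 K
T = 15.3 + 38.166 = 53.466 °C

T = 53.5 °C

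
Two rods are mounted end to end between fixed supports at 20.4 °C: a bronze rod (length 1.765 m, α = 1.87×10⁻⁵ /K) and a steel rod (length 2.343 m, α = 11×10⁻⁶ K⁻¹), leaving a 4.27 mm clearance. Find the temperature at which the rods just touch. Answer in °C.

T = 93.0 °C

Gap closes when ΔL₁ + ΔL₂ = 4.27 mm = 4.27×10⁻³ m
(α₁L₁ + α₂L₂)ΔT = g
α₁L₁ + α₂L₂ = 1.87×10⁻⁵×1.765 + 11×10⁻⁶×2.343 = 5.87785×10⁻⁵ m/K
ΔT = 4.27×10⁻³ / 5.87785×10⁻⁵ = 72.646 K
T = 20.4 + 72.646 = 93.046 °C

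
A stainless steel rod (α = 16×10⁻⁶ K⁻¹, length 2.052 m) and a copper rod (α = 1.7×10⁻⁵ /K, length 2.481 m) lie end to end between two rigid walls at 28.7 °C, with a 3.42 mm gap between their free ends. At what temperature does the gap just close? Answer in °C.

T = 74.3 °C

Gap closes when ΔL₁ + ΔL₂ = 3.42 mm = 3.42×10⁻³ m
(α₁L₁ + α₂L₂)ΔT = g
α₁L₁ + α₂L₂ = 16×10⁻⁶×2.052 + 1.7×10⁻⁵×2.481 = 7.5009×10⁻⁵ m/K
ΔT = 3.42×10⁻³ / 7.5009×10⁻⁵ = 45.595 K
T = 28.7 + 45.595 = 74.295 °C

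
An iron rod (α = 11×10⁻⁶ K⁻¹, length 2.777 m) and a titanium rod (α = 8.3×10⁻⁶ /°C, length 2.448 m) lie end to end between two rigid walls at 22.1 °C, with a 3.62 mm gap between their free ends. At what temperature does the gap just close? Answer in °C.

T = 93.3 °C

α₁L₁ = 3.0547×10⁻⁵ m/K, α₂L₂ = 2.03184×10⁻⁵ m/K → total 5.08654×10⁻⁵ m/K
ΔT = g/(α₁L₁+α₂L₂) = 3.62×10⁻³ / 5.08654×10⁻⁵ = 71.168 K
T = 22.1 + 71.168 = 93.268 °C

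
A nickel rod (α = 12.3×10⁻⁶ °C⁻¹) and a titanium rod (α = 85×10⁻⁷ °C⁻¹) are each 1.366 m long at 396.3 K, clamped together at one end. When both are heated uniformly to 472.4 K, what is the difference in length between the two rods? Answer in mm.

0.395 mm

ΔT = 76.1 K
nickel: ΔL = 12.3×10⁻⁶ × 1.366 m × 76.1 = 1.2786×10⁻³ m = 1.2786 mm
titanium: ΔL = 85×10⁻⁷ × 1.366 m × 76.1 = 8.8360×10⁻⁴ m = 0.88360 mm
difference = 1.2786 − 0.88360 = 0.3950 mm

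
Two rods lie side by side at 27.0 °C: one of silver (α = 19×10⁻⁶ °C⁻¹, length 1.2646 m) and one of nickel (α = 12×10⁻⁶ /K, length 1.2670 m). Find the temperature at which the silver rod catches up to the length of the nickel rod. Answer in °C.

T = 299.0 °C

Equal length when α₁L₁ΔT − α₂L₂ΔT = L₂ − L₁ = 2.40×10⁻³ m
α₁L₁ = 2.40274×10⁻⁵, α₂L₂ = 1.5204×10⁻⁵ → Δ(αL) = 8.8234×10⁻⁶ m/K
ΔT = 2.40×10⁻³ / 8.8234×10⁻⁶ = 272.004 K, so T = 27.0 + 272.004 = 299.004 °C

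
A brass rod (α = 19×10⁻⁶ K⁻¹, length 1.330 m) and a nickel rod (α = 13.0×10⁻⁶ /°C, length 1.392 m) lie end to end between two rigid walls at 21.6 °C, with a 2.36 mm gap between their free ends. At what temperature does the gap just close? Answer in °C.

T = 76.0 °C

Gap closes when ΔL₁ + ΔL₂ = 2.36 mm = 2.36×10⁻³ m
(α₁L₁ + α₂L₂)ΔT = g
α₁L₁ + α₂L₂ = 19×10⁻⁶×1.330 + 13.0×10⁻⁶×1.392 = 4.3366×10⁻⁵ m/K
ΔT = 2.36×10⁻³ / 4.3366×10⁻⁵ = 54.421 K
T = 21.6 + 54.421 = 76.021 °C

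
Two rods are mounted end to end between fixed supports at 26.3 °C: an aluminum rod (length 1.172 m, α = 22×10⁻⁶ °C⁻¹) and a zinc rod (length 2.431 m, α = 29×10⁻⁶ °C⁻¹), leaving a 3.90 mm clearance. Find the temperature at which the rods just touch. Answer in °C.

Gap closes when ΔL₁ + ΔL₂ = 3.90 mm = 3.90×10⁻³ m
(α₁L₁ + α₂L₂)ΔT = g
α₁L₁ + α₂L₂ = 22×10⁻⁶×1.172 + 29×10⁻⁶×2.431 = 9.6283×10⁻⁵ m/K
ΔT = 3.90×10⁻³ / 9.6283×10⁻⁵ = 40.506 K
T = 26.3 + 40.506 = 66.806 °C

T = 66.8 °C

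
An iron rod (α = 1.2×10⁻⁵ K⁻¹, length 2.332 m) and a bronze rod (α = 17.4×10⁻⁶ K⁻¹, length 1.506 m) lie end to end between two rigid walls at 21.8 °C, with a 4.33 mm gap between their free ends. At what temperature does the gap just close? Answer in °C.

Gap closes when ΔL₁ + ΔL₂ = 4.33 mm = 4.33×10⁻³ m
(α₁L₁ + α₂L₂)ΔT = g
α₁L₁ + α₂L₂ = 1.2×10⁻⁵×2.332 + 17.4×10⁻⁶×1.506 = 5.41884×10⁻⁵ m/K
ΔT = 4.33×10⁻³ / 5.41884×10⁻⁵ = 79.91 K
T = 21.8 + 79.91 = 101.71 °C

T = 102 °C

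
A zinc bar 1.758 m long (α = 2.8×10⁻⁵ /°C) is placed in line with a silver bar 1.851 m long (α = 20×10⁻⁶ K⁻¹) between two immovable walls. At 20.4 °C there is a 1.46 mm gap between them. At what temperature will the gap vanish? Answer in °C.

α₁L₁ = 4.9224×10⁻⁵ m/K, α₂L₂ = 3.702×10⁻⁵ m/K → total 8.6244×10⁻⁵ m/K
ΔT = g/(α₁L₁+α₂L₂) = 1.46×10⁻³ / 8.6244×10⁻⁵ = 16.929 K
T = 20.4 + 16.929 = 37.329 °C

T = 37.3 °C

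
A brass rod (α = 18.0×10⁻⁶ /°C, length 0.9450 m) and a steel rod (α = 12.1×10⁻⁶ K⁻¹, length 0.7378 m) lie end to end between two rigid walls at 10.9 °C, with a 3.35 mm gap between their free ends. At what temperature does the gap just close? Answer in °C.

T = 140 °C

Gap closes when ΔL₁ + ΔL₂ = 3.35 mm = 3.35×10⁻³ m
(α₁L₁ + α₂L₂)ΔT = g
α₁L₁ + α₂L₂ = 18.0×10⁻⁶×0.9450 + 12.1×10⁻⁶×0.7378 = 2.593738×10⁻⁵ m/K
ΔT = 3.35×10⁻³ / 2.593738×10⁻⁵ = 129.16 K
T = 10.9 + 129.16 = 140.06 °C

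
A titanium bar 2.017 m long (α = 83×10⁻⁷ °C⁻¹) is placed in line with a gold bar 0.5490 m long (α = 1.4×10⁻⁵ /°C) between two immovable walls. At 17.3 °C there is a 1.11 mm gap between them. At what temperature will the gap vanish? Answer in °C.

T = 62.7 °C

Gap closes when ΔL₁ + ΔL₂ = 1.11 mm = 1.11×10⁻³ m
(α₁L₁ + α₂L₂)ΔT = g
α₁L₁ + α₂L₂ = 83×10⁻⁷×2.017 + 1.4×10⁻⁵×0.5490 = 2.44271×10⁻⁵ m/K
ΔT = 1.11×10⁻³ / 2.44271×10⁻⁵ = 45.441 K
T = 17.3 + 45.441 = 62.741 °C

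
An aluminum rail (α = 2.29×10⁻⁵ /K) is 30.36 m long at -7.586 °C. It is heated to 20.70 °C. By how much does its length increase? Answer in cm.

ΔL = 1.97 cm

|ΔT| = |20.70 − (-7.586)| = 28.286 K
ΔL = αL₀ΔT = (2.29×10⁻⁵)(30.36)(28.286) = 1.97×10⁻² m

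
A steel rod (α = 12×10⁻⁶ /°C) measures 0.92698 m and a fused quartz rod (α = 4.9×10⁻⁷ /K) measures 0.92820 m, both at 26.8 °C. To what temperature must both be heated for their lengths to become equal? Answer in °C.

Equal length when α₁L₁ΔT − α₂L₂ΔT = L₂ − L₁ = 1.22×10⁻³ m
α₁L₁ = 1.112376×10⁻⁵, α₂L₂ = 4.54818×10⁻⁷ → Δ(αL) = 1.0668942×10⁻⁵ m/K
ΔT = 1.22×10⁻³ / 1.0668942×10⁻⁵ = 114.351 K, so T = 26.8 + 114.351 = 141.151 °C

T = 141.2 °C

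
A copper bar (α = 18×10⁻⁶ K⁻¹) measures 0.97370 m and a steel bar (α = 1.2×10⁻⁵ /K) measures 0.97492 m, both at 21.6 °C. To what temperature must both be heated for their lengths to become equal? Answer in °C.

Equal length when α₁L₁ΔT − α₂L₂ΔT = L₂ − L₁ = 1.22×10⁻³ m
α₁L₁ = 1.75266×10⁻⁵, α₂L₂ = 1.169904×10⁻⁵ → Δ(αL) = 5.82756×10⁻⁶ m/K
ΔT = 1.22×10⁻³ / 5.82756×10⁻⁶ = 209.350 K, so T = 21.6 + 209.350 = 230.950 °C

T = 231.0 °C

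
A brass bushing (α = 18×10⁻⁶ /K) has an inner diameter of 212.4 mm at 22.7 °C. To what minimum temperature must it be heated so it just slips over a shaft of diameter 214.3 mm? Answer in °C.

Required Δd = 214.3 − 212.4 = 1.9 mm
Δd = αd₀ΔT ⇒ ΔT = Δd/(αd₀) = 1.9 / (18×10⁻⁶ × 212.4) = 496.97 K
T_min = 22.7 + 496.97 = 519.67 °C

T = 520 °C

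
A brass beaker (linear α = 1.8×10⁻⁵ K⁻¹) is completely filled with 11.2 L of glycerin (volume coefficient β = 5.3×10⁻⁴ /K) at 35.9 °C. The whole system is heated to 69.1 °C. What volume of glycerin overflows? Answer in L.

The beaker also expands: β_container ≈ 3α = 5.4×10⁻⁵ /K
Net overflow = V₀(β_liq − 3α_cont)ΔT
β − 3α = 5.30×10⁻⁴ − 5.4×10⁻⁵ = 4.76×10⁻⁴ /K; ΔT = 33.2 K
ΔV = 11.2 × 4.76×10⁻⁴ × 33.2 = 0.177 L

0.177 L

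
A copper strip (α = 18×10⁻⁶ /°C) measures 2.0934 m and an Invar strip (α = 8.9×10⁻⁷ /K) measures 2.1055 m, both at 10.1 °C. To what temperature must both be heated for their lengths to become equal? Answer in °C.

T = 348.0 °C

L₁(1 + α₁ΔT) = L₂(1 + α₂ΔT) ⇒ ΔT = (L₂ − L₁)/(α₁L₁ − α₂L₂)
L₂ − L₁ = 2.1055 − 2.0934 = 1.21×10⁻² m
α₁L₁ − α₂L₂ = 18×10⁻⁶×2.0934 − 8.9×10⁻⁷×2.1055 = 3.5807305×10⁻⁵ m/K
ΔT = 1.21×10⁻² / 3.5807305×10⁻⁵ = 337.920 K
T = 10.1 + 337.920 = 348.020 °C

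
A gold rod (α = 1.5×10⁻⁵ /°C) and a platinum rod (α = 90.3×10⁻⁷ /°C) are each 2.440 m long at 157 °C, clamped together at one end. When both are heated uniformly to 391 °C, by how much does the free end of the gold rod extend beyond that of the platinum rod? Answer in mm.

ΔT = 234 K
gold: ΔL = 1.5×10⁻⁵ × 2.440 m × 234 = 8.5644×10⁻³ m = 8.5644 mm
platinum: ΔL = 90.3×10⁻⁷ × 2.440 m × 234 = 5.1558×10⁻³ m = 5.1558 mm
difference = 8.5644 − 5.1558 = 3.4086 mm

3.41 mm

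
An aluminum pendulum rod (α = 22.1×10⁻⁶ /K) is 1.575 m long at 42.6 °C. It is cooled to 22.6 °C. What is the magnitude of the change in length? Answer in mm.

|ΔT| = |22.6 − 42.6| = 20.0 K
ΔL = αL₀ΔT = (22.1×10⁻⁶)(1.575)(20.0) = 6.96×10⁻⁴ m

ΔL = 0.696 mm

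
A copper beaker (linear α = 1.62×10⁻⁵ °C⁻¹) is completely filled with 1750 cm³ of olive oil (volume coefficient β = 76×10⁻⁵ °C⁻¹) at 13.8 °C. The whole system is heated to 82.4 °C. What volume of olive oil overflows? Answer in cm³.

The beaker also expands: β_container ≈ 3α = 4.86×10⁻⁵ /K
Net overflow = V₀(β_liq − 3α_cont)ΔT
β − 3α = 7.60×10⁻⁴ − 4.86×10⁻⁵ = 7.114×10⁻⁴ /K; ΔT = 68.6 K
ΔV = 1750 × 7.114×10⁻⁴ × 68.6 = 85.4 cm³

85.4 cm³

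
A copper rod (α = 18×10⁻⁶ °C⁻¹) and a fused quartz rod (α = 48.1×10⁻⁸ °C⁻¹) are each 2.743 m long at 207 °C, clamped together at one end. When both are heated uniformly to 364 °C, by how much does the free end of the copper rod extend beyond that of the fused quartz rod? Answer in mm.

7.54 mm

ΔT = 157 K
copper: ΔL = 18×10⁻⁶ × 2.743 m × 157 = 7.7517×10⁻³ m = 7.7517 mm
fused quartz: ΔL = 48.1×10⁻⁸ × 2.743 m × 157 = 2.0714×10⁻⁴ m = 0.20714 mm
difference = 7.7517 − 0.20714 = 7.54456 mm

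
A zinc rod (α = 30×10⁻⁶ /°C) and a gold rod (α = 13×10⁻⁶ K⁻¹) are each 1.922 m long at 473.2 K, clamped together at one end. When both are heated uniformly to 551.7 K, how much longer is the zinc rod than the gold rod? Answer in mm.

ΔT = 78.5 K
zinc: ΔL = 30×10⁻⁶ × 1.922 m × 78.5 = 4.5263×10⁻³ m = 4.5263 mm
gold: ΔL = 13×10⁻⁶ × 1.922 m × 78.5 = 1.9614×10⁻³ m = 1.9614 mm
difference = 4.5263 − 1.9614 = 2.5649 mm

2.56 mm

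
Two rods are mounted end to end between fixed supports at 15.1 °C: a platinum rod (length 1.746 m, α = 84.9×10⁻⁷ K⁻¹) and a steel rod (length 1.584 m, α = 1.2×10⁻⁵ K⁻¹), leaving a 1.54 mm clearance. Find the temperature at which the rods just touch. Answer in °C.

T = 60.6 °C

α₁L₁ = 1.482354×10⁻⁵ m/K, α₂L₂ = 1.9008×10⁻⁵ m/K → total 3.383154×10⁻⁵ m/K
ΔT = g/(α₁L₁+α₂L₂) = 1.54×10⁻³ / 3.383154×10⁻⁵ = 45.520 K
T = 15.1 + 45.520 = 60.620 °C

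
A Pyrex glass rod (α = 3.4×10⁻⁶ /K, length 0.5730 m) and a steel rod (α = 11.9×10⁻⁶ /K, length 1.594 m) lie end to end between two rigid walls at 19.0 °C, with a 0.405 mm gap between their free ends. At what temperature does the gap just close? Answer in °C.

Gap closes when ΔL₁ + ΔL₂ = 0.405 mm = 4.05×10⁻⁴ m
(α₁L₁ + α₂L₂)ΔT = g
α₁L₁ + α₂L₂ = 3.4×10⁻⁶×0.5730 + 11.9×10⁻⁶×1.594 = 2.09168×10⁻⁵ m/K
ΔT = 4.05×10⁻⁴ / 2.09168×10⁻⁵ = 19.362 K
T = 19.0 + 19.362 = 38.362 °C

T = 38.4 °C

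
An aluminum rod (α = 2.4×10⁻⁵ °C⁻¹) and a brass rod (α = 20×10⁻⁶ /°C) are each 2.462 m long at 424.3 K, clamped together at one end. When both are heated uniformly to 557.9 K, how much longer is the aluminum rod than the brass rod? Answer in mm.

1.32 mm

ΔT = 133.6 K
aluminum: ΔL = 2.4×10⁻⁵ × 2.462 m × 133.6 = 7.8942×10⁻³ m = 7.8942 mm
brass: ΔL = 20×10⁻⁶ × 2.462 m × 133.6 = 6.5785×10⁻³ m = 6.5785 mm
difference = 7.8942 − 6.5785 = 1.3157 mm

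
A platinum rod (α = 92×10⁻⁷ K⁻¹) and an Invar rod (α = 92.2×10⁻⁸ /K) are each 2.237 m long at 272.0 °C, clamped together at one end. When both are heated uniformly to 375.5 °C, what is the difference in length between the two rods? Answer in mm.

ΔT = 103.5 K
platinum: ΔL = 92×10⁻⁷ × 2.237 m × 103.5 = 2.1301×10⁻³ m = 2.1301 mm
Invar: ΔL = 92.2×10⁻⁸ × 2.237 m × 103.5 = 2.1347×10⁻⁴ m = 0.21347 mm
difference = 2.1301 − 0.21347 = 1.91663 mm

1.92 mm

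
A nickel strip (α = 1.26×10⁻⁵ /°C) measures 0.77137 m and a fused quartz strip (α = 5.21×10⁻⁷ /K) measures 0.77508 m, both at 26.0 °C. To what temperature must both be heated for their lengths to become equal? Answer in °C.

Equal length when α₁L₁ΔT − α₂L₂ΔT = L₂ − L₁ = 3.71×10⁻³ m
α₁L₁ = 9.719262×10⁻⁶, α₂L₂ = 4.0381668×10⁻⁷ → Δ(αL) = 9.31544532×10⁻⁶ m/K
ΔT = 3.71×10⁻³ / 9.31544532×10⁻⁶ = 398.263 K, so T = 26.0 + 398.263 = 424.263 °C

T = 424.3 °C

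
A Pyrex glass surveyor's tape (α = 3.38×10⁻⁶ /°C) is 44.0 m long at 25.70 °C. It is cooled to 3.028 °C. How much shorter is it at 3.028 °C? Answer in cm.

ΔL = 0.337 cm

|ΔT| = |3.028 − 25.70| = 22.672 K
ΔL = αL₀ΔT = (3.38×10⁻⁶)(44.0)(22.672) = 3.37×10⁻³ m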